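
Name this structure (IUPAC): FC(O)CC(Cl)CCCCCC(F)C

Counting along the main chain through the –OH group gives 10 carbons: the parent is decane.
The highest-priority functional group is an alcohol (–OH), so the name ends in -ol.
Choose the numbering such that numbering from this end puts the hydroxyl group at C-1 rather than C-10.
With this numbering: the hydroxyl at C-1; a chloro group at C-3; fluoro groups at C-1 and C-9.
The substituents are ordered alphabetically, ignoring any di-/tri- multipliers.
Assembling the pieces gives 3-chloro-1,9-difluorodecan-1-ol.

3-chloro-1,9-difluorodecan-1-ol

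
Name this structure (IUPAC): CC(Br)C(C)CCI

The longest continuous carbon chain has 5 atoms, so the parent hydride is pentane.
Choose the numbering such that the substituent locant set {1,3,4} is lower than {2,3,5} at the first point of difference.
With this numbering: a bromo group at C-4; an iodo group at C-1; a methyl group at C-3.
The substituents are ordered alphabetically, ignoring any di-/tri- multipliers.
The name is 4-bromo-1-iodo-3-methylpentane.

4-bromo-1-iodo-3-methylpentane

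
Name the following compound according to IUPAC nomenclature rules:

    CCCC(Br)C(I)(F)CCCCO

The longest chain bearing the –OH group is 9 carbons long (nonane).
The highest-priority functional group is an alcohol (–OH), so the name ends in -ol.
Number the chain so that numbering from this end puts the hydroxyl group at C-1 rather than C-9.
With this numbering: the hydroxyl at C-1; a bromo group at C-6; a fluoro group at C-5; an iodo group at C-5.
Substituent prefixes are cited in alphabetical order (multiplying prefixes like di-/tri- are ignored for ordering).
Assembling the pieces gives 6-bromo-5-fluoro-5-iodononan-1-ol.

6-bromo-5-fluoro-5-iodononan-1-ol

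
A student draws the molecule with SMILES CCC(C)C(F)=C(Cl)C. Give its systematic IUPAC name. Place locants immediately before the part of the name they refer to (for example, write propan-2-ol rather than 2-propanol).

2-chloro-3-fluoro-4-methylhex-2-ene

Counting along the main chain through the multiple bond gives 6 carbons: the parent is hexane.
A C=C double bond in the chain gives the infix -ene-.
The numbering direction is chosen so that numbering from this end puts the double bond at C-2 rather than C-4.
That gives the double bond between C-2 and C-3; a chloro group at C-2; a fluoro group at C-3; a methyl group at C-4.
The substituents are ordered alphabetically, ignoring any di-/tri- multipliers.
Putting it together: 2-chloro-3-fluoro-4-methylhex-2-ene.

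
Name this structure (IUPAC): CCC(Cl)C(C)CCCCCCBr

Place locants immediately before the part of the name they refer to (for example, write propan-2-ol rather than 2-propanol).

The longest continuous carbon chain has 10 atoms, so the parent hydride is decane.
The numbering direction is chosen so that the substituent locant set {1,7,8} is lower than {3,4,10} at the first point of difference.
This places a bromo group at C-1; a chloro group at C-8; a methyl group at C-7.
Substituent prefixes are cited in alphabetical order (multiplying prefixes like di-/tri- are ignored for ordering).
Putting it together: 1-bromo-8-chloro-7-methyldecane.

1-bromo-8-chloro-7-methyldecane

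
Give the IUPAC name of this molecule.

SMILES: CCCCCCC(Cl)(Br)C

The parent chain contains 8 carbons (octane).
Number the chain so that the substituent locant set {2,2} is lower than {7,7} at the first point of difference.
This places a bromo group at C-2; a chloro group at C-2.
The substituents are ordered alphabetically, ignoring any di-/tri- multipliers.
Putting it together: 2-bromo-2-chlorooctane.

2-bromo-2-chlorooctane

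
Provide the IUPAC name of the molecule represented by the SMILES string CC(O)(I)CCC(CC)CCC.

5-ethyl-2-iodooctan-2-ol

Counting along the main chain through the –OH group gives 8 carbons: the parent is octane.
The highest-priority functional group is an alcohol (–OH), so the name ends in -ol.
Number the chain so that numbering from this end puts the hydroxyl group at C-2 rather than C-7.
That gives the hydroxyl at C-2; an ethyl group at C-5; an iodo group at C-2.
Prefixes are listed alphabetically: ethyl, iodo.
Assembling the pieces gives 5-ethyl-2-iodooctan-2-ol.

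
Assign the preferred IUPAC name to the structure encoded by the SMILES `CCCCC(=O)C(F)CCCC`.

The longest carbon chain that includes the carbonyl has 10 carbons, so the parent hydride is decane.
The principal characteristic group is a ketone (C=O on an internal carbon), named with the suffix -one.
Number the chain so that numbering from this end puts the carbonyl group at C-5 rather than C-6.
With this numbering: the carbonyl at C-5; a fluoro group at C-6.
Assembling the pieces gives 6-fluorodecan-5-one.

6-fluorodecan-5-one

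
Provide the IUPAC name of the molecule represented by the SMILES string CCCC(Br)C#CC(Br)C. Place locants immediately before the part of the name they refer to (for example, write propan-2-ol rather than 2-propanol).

2,5-dibromooct-3-yne

The longest chain bearing the multiple bond is 8 carbons long (octane).
There is one C≡C triple bond, indicated by the ending -yne.
The numbering direction is chosen so that numbering from this end puts the triple bond at C-3 rather than C-5.
That gives the triple bond between C-3 and C-4; bromo groups at C-2 and C-5.
The name is 2,5-dibromooct-3-yne.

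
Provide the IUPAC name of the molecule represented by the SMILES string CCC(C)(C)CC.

The longest carbon chain is 5 atoms: the parent is pentane.
Both numbering directions give the same locant set; either may be used.
That gives two methyl groups at C-3.
The name is 3,3-dimethylpentane.

3,3-dimethylpentane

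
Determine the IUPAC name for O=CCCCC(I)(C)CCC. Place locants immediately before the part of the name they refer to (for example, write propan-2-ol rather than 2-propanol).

Counting along the main chain through the –CHO group gives 8 carbons: the parent is octane.
An aldehyde (terminal –CHO) is the principal characteristic group, giving the suffix -al.
Number the chain so that the aldehyde carbon is C-1 by definition.
This places an iodo group at C-5; a methyl group at C-5.
Prefixes are listed alphabetically: iodo, methyl.
The name is 5-iodo-5-methyloctanal.

5-iodo-5-methyloctanal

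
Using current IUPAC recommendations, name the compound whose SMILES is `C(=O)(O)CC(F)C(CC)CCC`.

4-ethyl-3-fluoroheptanoic acid

Counting along the main chain through the –COOH group gives 7 carbons: the parent is heptane.
A carboxylic acid (terminal –COOH) is the principal characteristic group, giving the suffix -oic acid.
The numbering direction is chosen so that the carboxylic acid carbon is C-1 by definition.
This places an ethyl group at C-4; a fluoro group at C-3.
Substituent prefixes are cited in alphabetical order (multiplying prefixes like di-/tri- are ignored for ordering).
The name is 4-ethyl-3-fluoroheptanoic acid.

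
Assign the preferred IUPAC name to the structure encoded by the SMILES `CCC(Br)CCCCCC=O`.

Counting along the main chain through the –CHO group gives 9 carbons: the parent is nonane.
An aldehyde (terminal –CHO) is the principal characteristic group, giving the suffix -al.
Number the chain so that the aldehyde carbon is C-1 by definition.
This places a bromo group at C-7.
The name is 7-bromononanal.

7-bromononanal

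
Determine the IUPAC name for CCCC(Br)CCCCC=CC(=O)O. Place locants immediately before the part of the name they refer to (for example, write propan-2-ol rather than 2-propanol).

8-bromoundec-2-enoic acid

The longest chain bearing the –COOH group and the multiple bond is 11 carbons long (undecane).
A carboxylic acid (terminal –COOH) is the principal characteristic group, giving the suffix -oic acid.
The chain contains a C=C double bond, so the unsaturation ending is -ene.
Choose the numbering such that the carboxylic acid carbon is C-1 by definition.
With this numbering: the double bond between C-2 and C-3; a bromo group at C-8.
Putting it together: 8-bromoundec-2-enoic acid.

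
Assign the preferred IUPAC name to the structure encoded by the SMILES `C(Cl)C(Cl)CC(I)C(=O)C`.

The longest chain bearing the carbonyl is 6 carbons long (hexane).
The principal characteristic group is a ketone (C=O on an internal carbon), named with the suffix -one.
Choose the numbering such that numbering from this end puts the carbonyl group at C-2 rather than C-5.
With this numbering: the carbonyl at C-2; chloro groups at C-5 and C-6; an iodo group at C-3.
The substituents are ordered alphabetically, ignoring any di-/tri- multipliers.
The name is 5,6-dichloro-3-iodohexan-2-one.

5,6-dichloro-3-iodohexan-2-one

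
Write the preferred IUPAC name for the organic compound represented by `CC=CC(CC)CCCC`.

The longest chain bearing the multiple bond is 8 carbons long (octane).
A C=C double bond in the chain gives the infix -ene-.
Number the chain so that numbering from this end puts the double bond at C-2 rather than C-6.
With this numbering: the double bond between C-2 and C-3; an ethyl group at C-4.
The name is 4-ethyloct-2-ene.

4-ethyloct-2-ene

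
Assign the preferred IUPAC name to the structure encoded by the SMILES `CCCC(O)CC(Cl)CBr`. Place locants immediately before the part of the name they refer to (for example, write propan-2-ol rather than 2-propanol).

The longest carbon chain that includes the –OH group has 7 carbons, so the parent hydride is heptane.
An alcohol (–OH) is the principal characteristic group, giving the suffix -ol.
Choose the numbering such that the substituent locant set {1,2} is lower than {6,7} at the first point of difference.
With this numbering: the hydroxyl at C-4; a bromo group at C-1; a chloro group at C-2.
Prefixes are listed alphabetically: bromo, chloro.
Putting it together: 1-bromo-2-chloroheptan-4-ol.

1-bromo-2-chloroheptan-4-ol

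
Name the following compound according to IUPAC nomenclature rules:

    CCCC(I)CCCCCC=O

Counting along the main chain through the –CHO group gives 10 carbons: the parent is decane.
An aldehyde (terminal –CHO) is the principal characteristic group, giving the suffix -al.
Number the chain so that the aldehyde carbon is C-1 by definition.
With this numbering: an iodo group at C-7.
The name is 7-iododecanal.

7-iododecanal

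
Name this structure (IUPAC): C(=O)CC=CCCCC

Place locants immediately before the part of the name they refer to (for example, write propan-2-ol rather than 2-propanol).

oct-3-enal

The longest carbon chain that includes the –CHO group and the multiple bond has 8 carbons, so the parent hydride is octane.
The highest-priority functional group is an aldehyde (terminal –CHO), so the name ends in -al.
The chain contains a C=C double bond, so the unsaturation ending is -ene.
The numbering direction is chosen so that the aldehyde carbon is C-1 by definition.
With this numbering: the double bond between C-3 and C-4.
Putting it together: oct-3-enal.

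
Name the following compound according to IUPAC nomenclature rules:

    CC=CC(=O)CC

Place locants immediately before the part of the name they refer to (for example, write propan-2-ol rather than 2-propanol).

The longest carbon chain that includes the carbonyl and the multiple bond has 6 carbons, so the parent hydride is hexane.
The highest-priority functional group is a ketone (C=O on an internal carbon), so the name ends in -one.
There is one C=C double bond, indicated by the ending -ene.
Choose the numbering such that numbering from this end puts the carbonyl group at C-3 rather than C-4.
That gives the carbonyl at C-3; the double bond between C-4 and C-5.
The name is hex-4-en-3-one.

hex-4-en-3-one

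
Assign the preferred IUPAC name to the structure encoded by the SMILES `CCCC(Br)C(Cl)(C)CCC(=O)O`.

The longest carbon chain that includes the –COOH group has 8 carbons, so the parent hydride is octane.
The highest-priority functional group is a carboxylic acid (terminal –COOH), so the name ends in -oic acid.
The numbering direction is chosen so that the carboxylic acid carbon is C-1 by definition.
This places a bromo group at C-5; a chloro group at C-4; a methyl group at C-4.
Substituent prefixes are cited in alphabetical order (multiplying prefixes like di-/tri- are ignored for ordering).
Putting it together: 5-bromo-4-chloro-4-methyloctanoic acid.

5-bromo-4-chloro-4-methyloctanoic acid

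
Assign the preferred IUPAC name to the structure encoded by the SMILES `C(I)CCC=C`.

5-iodopent-1-ene

Counting along the main chain through the multiple bond gives 5 carbons: the parent is pentane.
The chain contains a C=C double bond, so the unsaturation ending is -ene.
Number the chain so that numbering from this end puts the double bond at C-1 rather than C-4.
With this numbering: the double bond between C-1 and C-2; an iodo group at C-5.
Putting it together: 5-iodopent-1-ene.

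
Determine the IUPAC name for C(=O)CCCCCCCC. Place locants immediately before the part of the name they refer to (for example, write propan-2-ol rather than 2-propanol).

nonanal

The longest chain bearing the –CHO group is 9 carbons long (nonane).
The highest-priority functional group is an aldehyde (terminal –CHO), so the name ends in -al.
Number the chain so that the aldehyde carbon is C-1 by definition.
Assembling the pieces gives nonanal.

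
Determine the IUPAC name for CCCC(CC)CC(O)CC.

5-ethyloctan-3-ol

The longest carbon chain that includes the –OH group has 8 carbons, so the parent hydride is octane.
An alcohol (–OH) is the principal characteristic group, giving the suffix -ol.
The numbering direction is chosen so that numbering from this end puts the hydroxyl group at C-3 rather than C-6.
That gives the hydroxyl at C-3; an ethyl group at C-5.
The name is 5-ethyloctan-3-ol.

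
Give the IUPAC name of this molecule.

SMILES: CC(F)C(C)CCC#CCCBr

Counting along the main chain through the multiple bond gives 9 carbons: the parent is nonane.
The chain contains a C≡C triple bond, so the unsaturation ending is -yne.
Number the chain so that numbering from this end puts the triple bond at C-3 rather than C-6.
With this numbering: the triple bond between C-3 and C-4; a bromo group at C-1; a fluoro group at C-8; a methyl group at C-7.
Prefixes are listed alphabetically: bromo, fluoro, methyl.
The name is 1-bromo-8-fluoro-7-methylnon-3-yne.

1-bromo-8-fluoro-7-methylnon-3-yne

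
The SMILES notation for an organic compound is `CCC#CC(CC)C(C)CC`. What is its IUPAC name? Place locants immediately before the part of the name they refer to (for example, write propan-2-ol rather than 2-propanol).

The longest chain bearing the multiple bond is 8 carbons long (octane).
The chain contains a C≡C triple bond, so the unsaturation ending is -yne.
The numbering direction is chosen so that numbering from this end puts the triple bond at C-3 rather than C-5.
That gives the triple bond between C-3 and C-4; an ethyl group at C-5; a methyl group at C-6.
Substituent prefixes are cited in alphabetical order (multiplying prefixes like di-/tri- are ignored for ordering).
Assembling the pieces gives 5-ethyl-6-methyloct-3-yne.

5-ethyl-6-methyloct-3-yne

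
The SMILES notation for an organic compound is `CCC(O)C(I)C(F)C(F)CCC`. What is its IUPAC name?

5,6-difluoro-4-iodononan-3-ol

The longest chain bearing the –OH group is 9 carbons long (nonane).
An alcohol (–OH) is the principal characteristic group, giving the suffix -ol.
Number the chain so that numbering from this end puts the hydroxyl group at C-3 rather than C-7.
With this numbering: the hydroxyl at C-3; fluoro groups at C-5 and C-6; an iodo group at C-4.
The substituents are ordered alphabetically, ignoring any di-/tri- multipliers.
The name is 5,6-difluoro-4-iodononan-3-ol.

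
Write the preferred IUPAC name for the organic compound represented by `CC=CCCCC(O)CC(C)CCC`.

4-methyldodec-10-en-6-ol

The longest chain bearing the –OH group and the multiple bond is 12 carbons long (dodecane).
An alcohol (–OH) is the principal characteristic group, giving the suffix -ol.
There is one C=C double bond, indicated by the ending -ene.
Choose the numbering such that numbering from this end puts the hydroxyl group at C-6 rather than C-7.
That gives the hydroxyl at C-6; the double bond between C-10 and C-11; a methyl group at C-4.
Putting it together: 4-methyldodec-10-en-6-ol.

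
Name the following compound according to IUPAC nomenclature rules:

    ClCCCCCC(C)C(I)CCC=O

10-chloro-4-iodo-5-methyldecanal

Counting along the main chain through the –CHO group gives 10 carbons: the parent is decane.
The highest-priority functional group is an aldehyde (terminal –CHO), so the name ends in -al.
The numbering direction is chosen so that the aldehyde carbon is C-1 by definition.
With this numbering: a chloro group at C-10; an iodo group at C-4; a methyl group at C-5.
Prefixes are listed alphabetically: chloro, iodo, methyl.
Putting it together: 10-chloro-4-iodo-5-methyldecanal.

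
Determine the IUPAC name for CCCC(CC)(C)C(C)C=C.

Counting along the main chain through the multiple bond gives 7 carbons: the parent is heptane.
The chain contains a C=C double bond, so the unsaturation ending is -ene.
Choose the numbering such that numbering from this end puts the double bond at C-1 rather than C-6.
That gives the double bond between C-1 and C-2; an ethyl group at C-4; methyl groups at C-3 and C-4.
Substituent prefixes are cited in alphabetical order (multiplying prefixes like di-/tri- are ignored for ordering).
Putting it together: 4-ethyl-3,4-dimethylhept-1-ene.

4-ethyl-3,4-dimethylhept-1-ene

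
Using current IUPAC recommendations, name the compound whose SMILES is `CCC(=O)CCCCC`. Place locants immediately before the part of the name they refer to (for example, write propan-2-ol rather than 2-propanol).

octan-3-one

The longest carbon chain that includes the carbonyl has 8 carbons, so the parent hydride is octane.
The principal characteristic group is a ketone (C=O on an internal carbon), named with the suffix -one.
Choose the numbering such that numbering from this end puts the carbonyl group at C-3 rather than C-6.
With this numbering: the carbonyl at C-3.
Putting it together: octan-3-one.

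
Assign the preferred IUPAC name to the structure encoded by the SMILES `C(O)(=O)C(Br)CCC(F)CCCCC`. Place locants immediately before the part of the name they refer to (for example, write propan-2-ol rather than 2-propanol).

The longest carbon chain that includes the –COOH group has 10 carbons, so the parent hydride is decane.
A carboxylic acid (terminal –COOH) is the principal characteristic group, giving the suffix -oic acid.
Choose the numbering such that the carboxylic acid carbon is C-1 by definition.
This places a bromo group at C-2; a fluoro group at C-5.
The substituents are ordered alphabetically, ignoring any di-/tri- multipliers.
The name is 2-bromo-5-fluorodecanoic acid.

2-bromo-5-fluorodecanoic acid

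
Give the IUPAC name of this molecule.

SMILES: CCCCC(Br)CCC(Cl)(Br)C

The longest continuous carbon chain has 9 atoms, so the parent hydride is nonane.
Number the chain so that the substituent locant set {2,2,5} is lower than {5,8,8} at the first point of difference.
With this numbering: bromo groups at C-2 and C-5; a chloro group at C-2.
Prefixes are listed alphabetically: bromo, chloro.
Assembling the pieces gives 2,5-dibromo-2-chlorononane.

2,5-dibromo-2-chlorononane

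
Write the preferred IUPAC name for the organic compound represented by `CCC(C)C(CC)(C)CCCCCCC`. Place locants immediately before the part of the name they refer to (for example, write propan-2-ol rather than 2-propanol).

The parent chain contains 11 carbons (undecane).
The numbering direction is chosen so that the substituent locant set {3,4,4} is lower than {8,8,9} at the first point of difference.
With this numbering: an ethyl group at C-4; methyl groups at C-3 and C-4.
Prefixes are listed alphabetically: ethyl, methyl.
Assembling the pieces gives 4-ethyl-3,4-dimethylundecane.

4-ethyl-3,4-dimethylundecane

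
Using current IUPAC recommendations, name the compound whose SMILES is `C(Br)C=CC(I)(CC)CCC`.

The longest chain bearing the multiple bond is 7 carbons long (heptane).
There is one C=C double bond, indicated by the ending -ene.
Choose the numbering such that numbering from this end puts the double bond at C-2 rather than C-5.
With this numbering: the double bond between C-2 and C-3; a bromo group at C-1; an ethyl group at C-4; an iodo group at C-4.
Substituent prefixes are cited in alphabetical order (multiplying prefixes like di-/tri- are ignored for ordering).
Putting it together: 1-bromo-4-ethyl-4-iodohept-2-ene.

1-bromo-4-ethyl-4-iodohept-2-ene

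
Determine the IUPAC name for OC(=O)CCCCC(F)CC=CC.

The longest carbon chain that includes the –COOH group and the multiple bond has 10 carbons, so the parent hydride is decane.
The highest-priority functional group is a carboxylic acid (terminal –COOH), so the name ends in -oic acid.
There is one C=C double bond, indicated by the ending -ene.
Choose the numbering such that the carboxylic acid carbon is C-1 by definition.
That gives the double bond between C-8 and C-9; a fluoro group at C-6.
The name is 6-fluorodec-8-enoic acid.

6-fluorodec-8-enoic acid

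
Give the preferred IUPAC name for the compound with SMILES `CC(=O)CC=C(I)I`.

Counting along the main chain through the carbonyl and the multiple bond gives 5 carbons: the parent is pentane.
The highest-priority functional group is a ketone (C=O on an internal carbon), so the name ends in -one.
The chain contains a C=C double bond, so the unsaturation ending is -ene.
Choose the numbering such that numbering from this end puts the carbonyl group at C-2 rather than C-4.
This places the carbonyl at C-2; the double bond between C-4 and C-5; two iodo groups at C-5.
Putting it together: 5,5-diiodopent-4-en-2-one.

5,5-diiodopent-4-en-2-one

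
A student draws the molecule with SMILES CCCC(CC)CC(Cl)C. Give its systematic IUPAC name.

2-chloro-4-ethylheptane

The longest continuous carbon chain has 7 atoms, so the parent hydride is heptane.
The numbering direction is chosen so that the substituent locant set {2,4} is lower than {4,6} at the first point of difference.
That gives a chloro group at C-2; an ethyl group at C-4.
The substituents are ordered alphabetically, ignoring any di-/tri- multipliers.
The name is 2-chloro-4-ethylheptane.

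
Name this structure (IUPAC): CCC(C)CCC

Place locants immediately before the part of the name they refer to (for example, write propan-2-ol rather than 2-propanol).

3-methylhexane

The parent chain contains 6 carbons (hexane).
Choose the numbering such that the substituent locant set {3} is lower than {4} at the first point of difference.
This places a methyl group at C-3.
Putting it together: 3-methylhexane.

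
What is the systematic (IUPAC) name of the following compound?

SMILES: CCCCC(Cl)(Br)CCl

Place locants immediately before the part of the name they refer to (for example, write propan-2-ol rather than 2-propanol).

The longest continuous carbon chain has 6 atoms, so the parent hydride is hexane.
The numbering direction is chosen so that the substituent locant set {1,2,2} is lower than {5,5,6} at the first point of difference.
With this numbering: a bromo group at C-2; chloro groups at C-1 and C-2.
Prefixes are listed alphabetically: bromo, chloro.
The name is 2-bromo-1,2-dichlorohexane.

2-bromo-1,2-dichlorohexane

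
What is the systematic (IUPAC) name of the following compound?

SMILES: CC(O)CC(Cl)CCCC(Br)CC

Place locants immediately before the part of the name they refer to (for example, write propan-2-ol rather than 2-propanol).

Counting along the main chain through the –OH group gives 10 carbons: the parent is decane.
The highest-priority functional group is an alcohol (–OH), so the name ends in -ol.
Number the chain so that numbering from this end puts the hydroxyl group at C-2 rather than C-9.
This places the hydroxyl at C-2; a bromo group at C-8; a chloro group at C-4.
Prefixes are listed alphabetically: bromo, chloro.
Putting it together: 8-bromo-4-chlorodecan-2-ol.

8-bromo-4-chlorodecan-2-ol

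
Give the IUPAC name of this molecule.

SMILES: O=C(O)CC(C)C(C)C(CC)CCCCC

5-ethyl-3,4-dimethyldecanoic acid

The longest chain bearing the –COOH group is 10 carbons long (decane).
A carboxylic acid (terminal –COOH) is the principal characteristic group, giving the suffix -oic acid.
The numbering direction is chosen so that the carboxylic acid carbon is C-1 by definition.
That gives an ethyl group at C-5; methyl groups at C-3 and C-4.
The substituents are ordered alphabetically, ignoring any di-/tri- multipliers.
Assembling the pieces gives 5-ethyl-3,4-dimethyldecanoic acid.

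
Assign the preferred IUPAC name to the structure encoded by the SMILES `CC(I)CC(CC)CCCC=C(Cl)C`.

Counting along the main chain through the multiple bond gives 10 carbons: the parent is decane.
There is one C=C double bond, indicated by the ending -ene.
The numbering direction is chosen so that numbering from this end puts the double bond at C-2 rather than C-8.
This places the double bond between C-2 and C-3; a chloro group at C-2; an ethyl group at C-7; an iodo group at C-9.
Substituent prefixes are cited in alphabetical order (multiplying prefixes like di-/tri- are ignored for ordering).
The name is 2-chloro-7-ethyl-9-iododec-2-ene.

2-chloro-7-ethyl-9-iododec-2-ene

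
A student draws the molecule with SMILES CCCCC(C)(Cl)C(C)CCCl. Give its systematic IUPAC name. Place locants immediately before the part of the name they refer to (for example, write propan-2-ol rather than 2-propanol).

1,4-dichloro-3,4-dimethyloctane

The parent chain contains 8 carbons (octane).
The numbering direction is chosen so that the substituent locant set {1,3,4,4} is lower than {5,5,6,8} at the first point of difference.
This places chloro groups at C-1 and C-4; methyl groups at C-3 and C-4.
Substituent prefixes are cited in alphabetical order (multiplying prefixes like di-/tri- are ignored for ordering).
The name is 1,4-dichloro-3,4-dimethyloctane.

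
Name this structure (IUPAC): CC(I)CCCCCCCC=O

The longest carbon chain that includes the –CHO group has 10 carbons, so the parent hydride is decane.
The highest-priority functional group is an aldehyde (terminal –CHO), so the name ends in -al.
The numbering direction is chosen so that the aldehyde carbon is C-1 by definition.
This places an iodo group at C-9.
Assembling the pieces gives 9-iododecanal.

9-iododecanal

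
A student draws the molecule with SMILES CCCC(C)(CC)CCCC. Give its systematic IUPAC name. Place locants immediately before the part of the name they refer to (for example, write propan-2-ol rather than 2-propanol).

The longest continuous carbon chain has 8 atoms, so the parent hydride is octane.
The numbering direction is chosen so that the substituent locant set {4,4} is lower than {5,5} at the first point of difference.
That gives an ethyl group at C-4; a methyl group at C-4.
The substituents are ordered alphabetically, ignoring any di-/tri- multipliers.
The name is 4-ethyl-4-methyloctane.

4-ethyl-4-methyloctane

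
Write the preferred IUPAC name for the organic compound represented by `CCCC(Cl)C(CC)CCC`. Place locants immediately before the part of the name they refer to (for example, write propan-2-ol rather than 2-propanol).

The parent chain contains 8 carbons (octane).
Choose the numbering such that the locant sets are identical either way, so the alphabetically earlier chloro substituent takes the lower locant (4 rather than 5).
With this numbering: a chloro group at C-4; an ethyl group at C-5.
The substituents are ordered alphabetically, ignoring any di-/tri- multipliers.
The name is 4-chloro-5-ethyloctane.

4-chloro-5-ethyloctane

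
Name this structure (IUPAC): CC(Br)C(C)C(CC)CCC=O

6-bromo-4-ethyl-5-methylheptanal

The longest chain bearing the –CHO group is 7 carbons long (heptane).
The highest-priority functional group is an aldehyde (terminal –CHO), so the name ends in -al.
The numbering direction is chosen so that the aldehyde carbon is C-1 by definition.
With this numbering: a bromo group at C-6; an ethyl group at C-4; a methyl group at C-5.
Substituent prefixes are cited in alphabetical order (multiplying prefixes like di-/tri- are ignored for ordering).
The name is 6-bromo-4-ethyl-5-methylheptanal.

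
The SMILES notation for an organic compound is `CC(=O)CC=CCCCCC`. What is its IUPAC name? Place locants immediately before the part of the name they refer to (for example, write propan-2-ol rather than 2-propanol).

The longest carbon chain that includes the carbonyl and the multiple bond has 10 carbons, so the parent hydride is decane.
The highest-priority functional group is a ketone (C=O on an internal carbon), so the name ends in -one.
A C=C double bond in the chain gives the infix -ene-.
Choose the numbering such that numbering from this end puts the carbonyl group at C-2 rather than C-9.
With this numbering: the carbonyl at C-2; the double bond between C-4 and C-5.
Assembling the pieces gives dec-4-en-2-one.

dec-4-en-2-one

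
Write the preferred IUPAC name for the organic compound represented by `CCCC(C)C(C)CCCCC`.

4,5-dimethyldecane

The longest carbon chain is 10 atoms: the parent is decane.
Choose the numbering such that the substituent locant set {4,5} is lower than {6,7} at the first point of difference.
That gives methyl groups at C-4 and C-5.
The name is 4,5-dimethyldecane.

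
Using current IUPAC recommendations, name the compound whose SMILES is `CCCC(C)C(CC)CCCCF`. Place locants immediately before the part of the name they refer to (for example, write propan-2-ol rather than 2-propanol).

The parent chain contains 9 carbons (nonane).
The numbering direction is chosen so that the substituent locant set {1,5,6} is lower than {4,5,9} at the first point of difference.
That gives an ethyl group at C-5; a fluoro group at C-1; a methyl group at C-6.
Substituent prefixes are cited in alphabetical order (multiplying prefixes like di-/tri- are ignored for ordering).
The name is 5-ethyl-1-fluoro-6-methylnonane.

5-ethyl-1-fluoro-6-methylnonane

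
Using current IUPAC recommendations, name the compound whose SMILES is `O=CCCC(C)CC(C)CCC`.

4,6-dimethylnonanal

Counting along the main chain through the –CHO group gives 9 carbons: the parent is nonane.
The highest-priority functional group is an aldehyde (terminal –CHO), so the name ends in -al.
Number the chain so that the aldehyde carbon is C-1 by definition.
With this numbering: methyl groups at C-4 and C-6.
The name is 4,6-dimethylnonanal.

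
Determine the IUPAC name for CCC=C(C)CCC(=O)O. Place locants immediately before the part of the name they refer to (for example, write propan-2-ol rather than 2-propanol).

4-methylhept-4-enoic acid

The longest carbon chain that includes the –COOH group and the multiple bond has 7 carbons, so the parent hydride is heptane.
The highest-priority functional group is a carboxylic acid (terminal –COOH), so the name ends in -oic acid.
A C=C double bond in the chain gives the infix -ene-.
Number the chain so that the carboxylic acid carbon is C-1 by definition.
With this numbering: the double bond between C-4 and C-5; a methyl group at C-4.
Assembling the pieces gives 4-methylhept-4-enoic acid.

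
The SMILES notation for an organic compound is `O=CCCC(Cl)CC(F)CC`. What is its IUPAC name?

4-chloro-6-fluorooctanal

The longest chain bearing the –CHO group is 8 carbons long (octane).
The principal characteristic group is an aldehyde (terminal –CHO), named with the suffix -al.
Number the chain so that the aldehyde carbon is C-1 by definition.
With this numbering: a chloro group at C-4; a fluoro group at C-6.
Prefixes are listed alphabetically: chloro, fluoro.
The name is 4-chloro-6-fluorooctanal.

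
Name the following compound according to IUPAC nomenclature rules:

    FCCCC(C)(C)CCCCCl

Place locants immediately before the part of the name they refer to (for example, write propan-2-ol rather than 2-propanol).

The longest continuous carbon chain has 8 atoms, so the parent hydride is octane.
The numbering direction is chosen so that the substituent locant set {1,4,4,8} is lower than {1,5,5,8} at the first point of difference.
With this numbering: a chloro group at C-8; a fluoro group at C-1; two methyl groups at C-4.
Prefixes are listed alphabetically: chloro, fluoro, methyl.
Assembling the pieces gives 8-chloro-1-fluoro-4,4-dimethyloctane.

8-chloro-1-fluoro-4,4-dimethyloctane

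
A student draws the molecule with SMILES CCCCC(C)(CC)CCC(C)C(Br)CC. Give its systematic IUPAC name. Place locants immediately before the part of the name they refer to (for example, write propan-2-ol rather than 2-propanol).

3-bromo-7-ethyl-4,7-dimethylundecane

The longest continuous carbon chain has 11 atoms, so the parent hydride is undecane.
Number the chain so that the substituent locant set {3,4,7,7} is lower than {5,5,8,9} at the first point of difference.
This places a bromo group at C-3; an ethyl group at C-7; methyl groups at C-4 and C-7.
The substituents are ordered alphabetically, ignoring any di-/tri- multipliers.
Assembling the pieces gives 3-bromo-7-ethyl-4,7-dimethylundecane.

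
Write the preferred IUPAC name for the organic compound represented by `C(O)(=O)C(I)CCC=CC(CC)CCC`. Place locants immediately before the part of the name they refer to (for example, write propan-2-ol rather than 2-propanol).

The longest chain bearing the –COOH group and the multiple bond is 10 carbons long (decane).
The principal characteristic group is a carboxylic acid (terminal –COOH), named with the suffix -oic acid.
The chain contains a C=C double bond, so the unsaturation ending is -ene.
Number the chain so that the carboxylic acid carbon is C-1 by definition.
With this numbering: the double bond between C-5 and C-6; an ethyl group at C-7; an iodo group at C-2.
The substituents are ordered alphabetically, ignoring any di-/tri- multipliers.
The name is 7-ethyl-2-iododec-5-enoic acid.

7-ethyl-2-iododec-5-enoic acid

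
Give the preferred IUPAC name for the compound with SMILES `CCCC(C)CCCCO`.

Counting along the main chain through the –OH group gives 8 carbons: the parent is octane.
An alcohol (–OH) is the principal characteristic group, giving the suffix -ol.
Number the chain so that numbering from this end puts the hydroxyl group at C-1 rather than C-8.
With this numbering: the hydroxyl at C-1; a methyl group at C-5.
The name is 5-methyloctan-1-ol.

5-methyloctan-1-ol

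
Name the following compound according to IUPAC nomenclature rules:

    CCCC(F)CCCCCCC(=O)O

Counting along the main chain through the –COOH group gives 11 carbons: the parent is undecane.
The highest-priority functional group is a carboxylic acid (terminal –COOH), so the name ends in -oic acid.
The numbering direction is chosen so that the carboxylic acid carbon is C-1 by definition.
This places a fluoro group at C-8.
The name is 8-fluoroundecanoic acid.

8-fluoroundecanoic acid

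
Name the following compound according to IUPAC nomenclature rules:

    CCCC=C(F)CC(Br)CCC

7-bromo-5-fluorodec-4-ene

Counting along the main chain through the multiple bond gives 10 carbons: the parent is decane.
A C=C double bond in the chain gives the infix -ene-.
Choose the numbering such that numbering from this end puts the double bond at C-4 rather than C-6.
With this numbering: the double bond between C-4 and C-5; a bromo group at C-7; a fluoro group at C-5.
The substituents are ordered alphabetically, ignoring any di-/tri- multipliers.
Putting it together: 7-bromo-5-fluorodec-4-ene.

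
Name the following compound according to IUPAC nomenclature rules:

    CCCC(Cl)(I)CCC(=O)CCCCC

The longest chain bearing the carbonyl is 12 carbons long (dodecane).
The principal characteristic group is a ketone (C=O on an internal carbon), named with the suffix -one.
Choose the numbering such that numbering from this end puts the carbonyl group at C-6 rather than C-7.
That gives the carbonyl at C-6; a chloro group at C-9; an iodo group at C-9.
Substituent prefixes are cited in alphabetical order (multiplying prefixes like di-/tri- are ignored for ordering).
The name is 9-chloro-9-iodododecan-6-one.

9-chloro-9-iodododecan-6-one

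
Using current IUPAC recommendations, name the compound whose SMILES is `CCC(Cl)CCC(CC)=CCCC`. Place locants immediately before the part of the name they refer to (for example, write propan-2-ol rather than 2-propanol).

8-chloro-5-ethyldec-4-ene

Counting along the main chain through the multiple bond gives 10 carbons: the parent is decane.
The chain contains a C=C double bond, so the unsaturation ending is -ene.
Choose the numbering such that numbering from this end puts the double bond at C-4 rather than C-6.
With this numbering: the double bond between C-4 and C-5; a chloro group at C-8; an ethyl group at C-5.
The substituents are ordered alphabetically, ignoring any di-/tri- multipliers.
The name is 8-chloro-5-ethyldec-4-ene.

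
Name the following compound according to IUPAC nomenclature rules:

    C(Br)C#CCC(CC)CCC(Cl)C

1-bromo-8-chloro-5-ethylnon-2-yne

The longest chain bearing the multiple bond is 9 carbons long (nonane).
The chain contains a C≡C triple bond, so the unsaturation ending is -yne.
The numbering direction is chosen so that numbering from this end puts the triple bond at C-2 rather than C-7.
With this numbering: the triple bond between C-2 and C-3; a bromo group at C-1; a chloro group at C-8; an ethyl group at C-5.
The substituents are ordered alphabetically, ignoring any di-/tri- multipliers.
Putting it together: 1-bromo-8-chloro-5-ethylnon-2-yne.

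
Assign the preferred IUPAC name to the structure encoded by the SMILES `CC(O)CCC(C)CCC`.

The longest carbon chain that includes the –OH group has 8 carbons, so the parent hydride is octane.
The highest-priority functional group is an alcohol (–OH), so the name ends in -ol.
Number the chain so that numbering from this end puts the hydroxyl group at C-2 rather than C-7.
This places the hydroxyl at C-2; a methyl group at C-5.
The name is 5-methyloctan-2-ol.

5-methyloctan-2-ol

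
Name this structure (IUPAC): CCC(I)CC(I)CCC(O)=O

4,6-diiodooctanoic acid

Counting along the main chain through the –COOH group gives 8 carbons: the parent is octane.
The principal characteristic group is a carboxylic acid (terminal –COOH), named with the suffix -oic acid.
Choose the numbering such that the carboxylic acid carbon is C-1 by definition.
With this numbering: iodo groups at C-4 and C-6.
The name is 4,6-diiodooctanoic acid.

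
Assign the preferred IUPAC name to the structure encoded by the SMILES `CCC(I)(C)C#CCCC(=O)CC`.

The longest chain bearing the carbonyl and the multiple bond is 10 carbons long (decane).
The principal characteristic group is a ketone (C=O on an internal carbon), named with the suffix -one.
A C≡C triple bond in the chain gives the infix -yne-.
Choose the numbering such that numbering from this end puts the carbonyl group at C-3 rather than C-8.
That gives the carbonyl at C-3; the triple bond between C-6 and C-7; an iodo group at C-8; a methyl group at C-8.
The substituents are ordered alphabetically, ignoring any di-/tri- multipliers.
The name is 8-iodo-8-methyldec-6-yn-3-one.

8-iodo-8-methyldec-6-yn-3-one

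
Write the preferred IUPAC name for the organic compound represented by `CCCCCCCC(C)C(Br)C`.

The longest continuous carbon chain has 10 atoms, so the parent hydride is decane.
Number the chain so that the substituent locant set {2,3} is lower than {8,9} at the first point of difference.
That gives a bromo group at C-2; a methyl group at C-3.
Substituent prefixes are cited in alphabetical order (multiplying prefixes like di-/tri- are ignored for ordering).
The name is 2-bromo-3-methyldecane.

2-bromo-3-methyldecane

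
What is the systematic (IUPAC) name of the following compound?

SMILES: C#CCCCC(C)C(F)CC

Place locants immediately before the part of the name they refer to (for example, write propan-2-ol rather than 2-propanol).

The longest chain bearing the multiple bond is 9 carbons long (nonane).
The chain contains a C≡C triple bond, so the unsaturation ending is -yne.
Choose the numbering such that numbering from this end puts the triple bond at C-1 rather than C-8.
With this numbering: the triple bond between C-1 and C-2; a fluoro group at C-7; a methyl group at C-6.
Prefixes are listed alphabetically: fluoro, methyl.
The name is 7-fluoro-6-methylnon-1-yne.

7-fluoro-6-methylnon-1-yne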